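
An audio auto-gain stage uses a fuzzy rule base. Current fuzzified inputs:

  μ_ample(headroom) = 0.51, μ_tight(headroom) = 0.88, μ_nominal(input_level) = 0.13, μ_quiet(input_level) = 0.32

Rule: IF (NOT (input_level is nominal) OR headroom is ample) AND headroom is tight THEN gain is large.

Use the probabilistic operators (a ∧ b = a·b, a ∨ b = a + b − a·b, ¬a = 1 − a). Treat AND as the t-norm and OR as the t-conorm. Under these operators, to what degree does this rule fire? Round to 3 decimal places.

0.824

firing strength: (¬nominal=1−0.13=0.87 OR ample=0.51) = 0.9363; AND[a·b] with tight=0.88 → w = 0.8239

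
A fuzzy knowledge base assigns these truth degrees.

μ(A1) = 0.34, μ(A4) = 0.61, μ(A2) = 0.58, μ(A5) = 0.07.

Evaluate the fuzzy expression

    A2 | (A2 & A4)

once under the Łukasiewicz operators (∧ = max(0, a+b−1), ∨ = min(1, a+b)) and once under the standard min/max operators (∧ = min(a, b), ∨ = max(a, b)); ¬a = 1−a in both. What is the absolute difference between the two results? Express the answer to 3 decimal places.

0.190

Under Łukasiewicz:
  A2 & A4 = max(0, a+b−1) on (0.58, 0.61) = 0.19
  A2 | (A2 & A4) = min(1, a+b) on (0.58, 0.19) = 0.77
  → value = 0.7700
Under standard min/max:
  A2 & A4 = min(a, b) on (0.58, 0.61) = 0.58
  A2 | (A2 & A4) = max(a, b) on (0.58, 0.58) = 0.58
  → value = 0.5800
|0.7700 − 0.5800| = 0.190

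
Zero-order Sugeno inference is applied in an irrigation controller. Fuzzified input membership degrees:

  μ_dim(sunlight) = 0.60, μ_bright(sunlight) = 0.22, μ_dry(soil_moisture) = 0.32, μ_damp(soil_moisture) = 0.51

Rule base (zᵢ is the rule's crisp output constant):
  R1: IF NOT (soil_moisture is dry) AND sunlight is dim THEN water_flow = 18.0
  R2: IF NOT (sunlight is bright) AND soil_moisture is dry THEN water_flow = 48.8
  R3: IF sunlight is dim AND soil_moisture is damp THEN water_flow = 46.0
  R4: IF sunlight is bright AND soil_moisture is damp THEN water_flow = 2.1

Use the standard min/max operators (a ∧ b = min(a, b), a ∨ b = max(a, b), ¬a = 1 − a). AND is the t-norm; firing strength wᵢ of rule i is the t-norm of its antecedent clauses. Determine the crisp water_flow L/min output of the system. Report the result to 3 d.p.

30.508

R1 (z=18.0): ¬dry=1−0.32=0.68, dim=0.60; AND[min(a, b)] → w = 0.60
R2 (z=48.8): ¬bright=1−0.22=0.78, dry=0.32; AND[min(a, b)] → w = 0.32
R3 (z=46.0): dim=0.60, damp=0.51; AND[min(a, b)] → w = 0.51
R4 (z=2.1): bright=0.22, damp=0.51; AND[min(a, b)] → w = 0.22
Weighted average = (0.60·18.0 + 0.32·48.8 + 0.51·46.0 + 0.22·2.1) / (0.60 + 0.32 + 0.51 + 0.22)
  = 50.3380 / 1.6500 = 30.508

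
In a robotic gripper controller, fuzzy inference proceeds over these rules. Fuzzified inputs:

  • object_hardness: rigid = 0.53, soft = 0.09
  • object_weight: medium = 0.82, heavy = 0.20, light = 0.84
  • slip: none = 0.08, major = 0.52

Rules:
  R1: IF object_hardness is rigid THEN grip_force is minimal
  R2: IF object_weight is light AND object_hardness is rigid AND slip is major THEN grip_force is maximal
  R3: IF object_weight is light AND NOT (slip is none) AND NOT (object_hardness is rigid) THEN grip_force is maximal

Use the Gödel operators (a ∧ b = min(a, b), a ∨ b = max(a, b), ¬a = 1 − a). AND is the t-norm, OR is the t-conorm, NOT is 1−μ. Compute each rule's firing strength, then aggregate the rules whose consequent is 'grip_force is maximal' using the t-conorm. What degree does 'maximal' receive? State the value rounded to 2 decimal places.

0.52

R1: rigid=0.53 → w = 0.53
R2: light=0.84, rigid=0.53, major=0.52; AND[min(a, b)] → w = 0.52
R3: light=0.84, ¬none=1−0.08=0.92, ¬rigid=1−0.53=0.47; AND[min(a, b)] → w = 0.47
Rules with consequent 'maximal': {R2, R3} → strengths 0.52, 0.47
Aggregate via t-conorm [max(a, b)]: 0.52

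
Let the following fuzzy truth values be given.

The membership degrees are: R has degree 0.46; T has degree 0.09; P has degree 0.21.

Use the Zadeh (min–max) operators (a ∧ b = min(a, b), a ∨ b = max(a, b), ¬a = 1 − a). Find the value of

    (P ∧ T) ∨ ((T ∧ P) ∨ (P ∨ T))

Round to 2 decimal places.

0.21

P ∧ T = min(a, b) on (0.21, 0.09) = 0.09
T ∧ P = min(a, b) on (0.09, 0.21) = 0.09
P ∨ T = max(a, b) on (0.21, 0.09) = 0.21
(T ∧ P) ∨ (P ∨ T) = max(a, b) on (0.09, 0.21) = 0.21
(P ∧ T) ∨ ((T ∧ P) ∨ (P ∨ T)) = max(a, b) on (0.09, 0.21) = 0.21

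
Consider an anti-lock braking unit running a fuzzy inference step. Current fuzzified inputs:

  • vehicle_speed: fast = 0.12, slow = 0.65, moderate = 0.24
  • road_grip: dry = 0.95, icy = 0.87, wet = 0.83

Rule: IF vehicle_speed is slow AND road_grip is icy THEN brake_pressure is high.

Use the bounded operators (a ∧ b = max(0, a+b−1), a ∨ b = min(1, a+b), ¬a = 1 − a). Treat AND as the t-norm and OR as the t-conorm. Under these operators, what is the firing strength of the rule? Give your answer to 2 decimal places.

0.52

firing strength: slow=0.65, icy=0.87; AND[max(0, a+b−1)] → w = 0.52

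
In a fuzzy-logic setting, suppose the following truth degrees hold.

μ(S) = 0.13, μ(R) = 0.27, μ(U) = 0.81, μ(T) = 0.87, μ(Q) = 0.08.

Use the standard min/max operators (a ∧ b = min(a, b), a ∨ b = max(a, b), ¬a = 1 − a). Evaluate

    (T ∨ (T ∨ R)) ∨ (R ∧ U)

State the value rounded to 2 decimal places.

T ∨ R = max(a, b) on (0.87, 0.27) = 0.87
T ∨ (T ∨ R) = max(a, b) on (0.87, 0.87) = 0.87
R ∧ U = min(a, b) on (0.27, 0.81) = 0.27
(T ∨ (T ∨ R)) ∨ (R ∧ U) = max(a, b) on (0.87, 0.27) = 0.87

0.87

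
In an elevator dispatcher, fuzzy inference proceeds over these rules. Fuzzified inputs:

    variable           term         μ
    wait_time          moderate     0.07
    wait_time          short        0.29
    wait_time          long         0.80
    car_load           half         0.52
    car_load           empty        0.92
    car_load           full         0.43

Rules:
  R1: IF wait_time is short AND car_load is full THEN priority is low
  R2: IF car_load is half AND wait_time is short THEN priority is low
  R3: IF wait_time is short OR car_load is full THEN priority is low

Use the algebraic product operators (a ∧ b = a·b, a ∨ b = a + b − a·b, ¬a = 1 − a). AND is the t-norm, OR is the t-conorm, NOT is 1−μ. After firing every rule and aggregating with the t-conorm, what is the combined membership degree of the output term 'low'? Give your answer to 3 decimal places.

R1: short=0.29, full=0.43; AND[a·b] → w = 0.1247
R2: half=0.52, short=0.29; AND[a·b] → w = 0.1508
R3: short=0.29, full=0.43; OR[a + b − a·b] → w = 0.5953
Rules with consequent 'low': {R1, R2, R3} → strengths 0.1247, 0.1508, 0.5953
Aggregate via t-conorm [a + b − a·b]: 0.6992

0.699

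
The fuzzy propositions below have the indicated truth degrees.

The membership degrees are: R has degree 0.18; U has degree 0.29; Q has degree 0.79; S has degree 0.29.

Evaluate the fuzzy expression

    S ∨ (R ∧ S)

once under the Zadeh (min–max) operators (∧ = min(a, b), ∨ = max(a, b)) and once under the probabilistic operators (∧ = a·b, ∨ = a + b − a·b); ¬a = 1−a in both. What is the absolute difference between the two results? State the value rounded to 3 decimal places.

0.037

Under Zadeh (min–max):
  R ∧ S = min(a, b) on (0.18, 0.29) = 0.18
  S ∨ (R ∧ S) = max(a, b) on (0.29, 0.18) = 0.29
  → value = 0.2900
Under probabilistic:
  R ∧ S = a·b on (0.1800, 0.2900) = 0.0522
  S ∨ (R ∧ S) = a + b − a·b on (0.2900, 0.0522) = 0.3271
  → value = 0.3271
|0.2900 − 0.3271| = 0.037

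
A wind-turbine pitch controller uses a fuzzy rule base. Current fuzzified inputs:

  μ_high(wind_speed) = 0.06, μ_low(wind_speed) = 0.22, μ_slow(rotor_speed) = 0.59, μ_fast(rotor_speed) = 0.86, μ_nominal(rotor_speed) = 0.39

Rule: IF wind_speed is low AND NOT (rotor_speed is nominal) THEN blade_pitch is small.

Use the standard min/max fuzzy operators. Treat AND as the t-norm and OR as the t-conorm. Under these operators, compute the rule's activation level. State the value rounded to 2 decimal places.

firing strength: low=0.22, ¬nominal=1−0.39=0.61; AND[min(a, b)] → w = 0.22

0.22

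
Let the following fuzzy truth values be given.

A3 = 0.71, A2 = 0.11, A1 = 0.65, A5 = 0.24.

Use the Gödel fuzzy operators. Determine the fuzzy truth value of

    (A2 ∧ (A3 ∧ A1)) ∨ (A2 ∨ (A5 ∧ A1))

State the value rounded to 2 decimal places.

0.24

A3 ∧ A1 = min(a, b) on (0.71, 0.65) = 0.65
A2 ∧ (A3 ∧ A1) = min(a, b) on (0.11, 0.65) = 0.11
A5 ∧ A1 = min(a, b) on (0.24, 0.65) = 0.24
A2 ∨ (A5 ∧ A1) = max(a, b) on (0.11, 0.24) = 0.24
(A2 ∧ (A3 ∧ A1)) ∨ (A2 ∨ (A5 ∧ A1)) = max(a, b) on (0.11, 0.24) = 0.24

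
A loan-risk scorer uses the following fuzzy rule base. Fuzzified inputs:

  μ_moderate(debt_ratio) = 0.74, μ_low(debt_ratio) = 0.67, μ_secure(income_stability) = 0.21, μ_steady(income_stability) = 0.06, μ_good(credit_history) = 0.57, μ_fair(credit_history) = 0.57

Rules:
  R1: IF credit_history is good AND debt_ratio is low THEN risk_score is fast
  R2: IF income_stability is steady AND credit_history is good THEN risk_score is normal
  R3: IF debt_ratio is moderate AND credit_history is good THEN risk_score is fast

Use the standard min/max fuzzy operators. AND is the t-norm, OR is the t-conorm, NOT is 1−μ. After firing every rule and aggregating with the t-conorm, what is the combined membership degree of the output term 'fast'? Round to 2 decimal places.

0.57

R1: good=0.57, low=0.67; AND[min(a, b)] → w = 0.57
R2: steady=0.06, good=0.57; AND[min(a, b)] → w = 0.06
R3: moderate=0.74, good=0.57; AND[min(a, b)] → w = 0.57
Rules with consequent 'fast': {R1, R3} → strengths 0.57, 0.57
Aggregate via t-conorm [max(a, b)]: 0.57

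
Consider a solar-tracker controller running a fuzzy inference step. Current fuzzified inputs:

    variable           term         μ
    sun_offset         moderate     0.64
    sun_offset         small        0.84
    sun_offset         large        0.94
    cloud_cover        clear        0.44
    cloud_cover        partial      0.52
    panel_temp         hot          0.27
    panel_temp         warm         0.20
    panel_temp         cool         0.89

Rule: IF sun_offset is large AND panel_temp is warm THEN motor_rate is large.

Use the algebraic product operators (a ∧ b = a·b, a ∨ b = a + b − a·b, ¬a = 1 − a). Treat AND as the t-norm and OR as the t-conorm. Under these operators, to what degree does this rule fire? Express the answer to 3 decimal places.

firing strength: large=0.94, warm=0.20; AND[a·b] → w = 0.1880

0.188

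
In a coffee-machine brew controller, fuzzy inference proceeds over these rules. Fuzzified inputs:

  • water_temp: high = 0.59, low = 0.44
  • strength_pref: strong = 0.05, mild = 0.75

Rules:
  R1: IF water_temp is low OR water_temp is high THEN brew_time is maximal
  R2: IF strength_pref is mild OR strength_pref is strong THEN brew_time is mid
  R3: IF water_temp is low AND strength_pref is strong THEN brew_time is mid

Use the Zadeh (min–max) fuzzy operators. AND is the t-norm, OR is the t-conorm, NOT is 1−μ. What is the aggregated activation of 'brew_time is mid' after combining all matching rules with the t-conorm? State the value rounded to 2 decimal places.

0.75

R1: low=0.44, high=0.59; OR[max(a, b)] → w = 0.59
R2: mild=0.75, strong=0.05; OR[max(a, b)] → w = 0.75
R3: low=0.44, strong=0.05; AND[min(a, b)] → w = 0.05
Rules with consequent 'mid': {R2, R3} → strengths 0.75, 0.05
Aggregate via t-conorm [max(a, b)]: 0.75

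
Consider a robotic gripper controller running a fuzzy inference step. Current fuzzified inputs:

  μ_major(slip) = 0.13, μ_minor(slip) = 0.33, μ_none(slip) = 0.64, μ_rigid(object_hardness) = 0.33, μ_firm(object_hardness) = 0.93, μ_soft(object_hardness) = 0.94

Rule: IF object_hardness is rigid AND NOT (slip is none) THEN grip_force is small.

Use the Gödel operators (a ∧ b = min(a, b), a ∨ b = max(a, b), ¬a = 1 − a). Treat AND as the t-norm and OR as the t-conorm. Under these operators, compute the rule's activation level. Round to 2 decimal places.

0.33

firing strength: rigid=0.33, ¬none=1−0.64=0.36; AND[min(a, b)] → w = 0.33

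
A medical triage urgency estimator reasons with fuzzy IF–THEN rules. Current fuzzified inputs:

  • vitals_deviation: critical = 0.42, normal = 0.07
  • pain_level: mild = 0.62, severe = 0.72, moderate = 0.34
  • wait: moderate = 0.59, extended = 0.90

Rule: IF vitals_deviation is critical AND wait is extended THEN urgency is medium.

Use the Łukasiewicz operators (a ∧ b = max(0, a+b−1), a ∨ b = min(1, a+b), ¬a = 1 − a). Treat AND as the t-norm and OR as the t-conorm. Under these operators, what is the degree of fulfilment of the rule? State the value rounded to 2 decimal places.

0.32

firing strength: critical=0.42, extended=0.90; AND[max(0, a+b−1)] → w = 0.32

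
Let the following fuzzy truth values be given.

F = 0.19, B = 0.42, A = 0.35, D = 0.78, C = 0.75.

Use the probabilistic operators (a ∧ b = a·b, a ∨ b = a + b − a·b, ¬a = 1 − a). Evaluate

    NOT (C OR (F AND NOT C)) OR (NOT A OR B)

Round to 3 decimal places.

NOT C = 1 − 0.7500 = 0.2500
F AND NOT C = a·b on (0.1900, 0.2500) = 0.0475
C OR (F AND NOT C) = a + b − a·b on (0.7500, 0.0475) = 0.7619
NOT (C OR (F AND NOT C)) = 1 − 0.7619 = 0.2381
NOT A = 1 − 0.3500 = 0.6500
NOT A OR B = a + b − a·b on (0.6500, 0.4200) = 0.7970
NOT (C OR (F AND NOT C)) OR (NOT A OR B) = a + b − a·b on (0.2381, 0.7970) = 0.8453

0.845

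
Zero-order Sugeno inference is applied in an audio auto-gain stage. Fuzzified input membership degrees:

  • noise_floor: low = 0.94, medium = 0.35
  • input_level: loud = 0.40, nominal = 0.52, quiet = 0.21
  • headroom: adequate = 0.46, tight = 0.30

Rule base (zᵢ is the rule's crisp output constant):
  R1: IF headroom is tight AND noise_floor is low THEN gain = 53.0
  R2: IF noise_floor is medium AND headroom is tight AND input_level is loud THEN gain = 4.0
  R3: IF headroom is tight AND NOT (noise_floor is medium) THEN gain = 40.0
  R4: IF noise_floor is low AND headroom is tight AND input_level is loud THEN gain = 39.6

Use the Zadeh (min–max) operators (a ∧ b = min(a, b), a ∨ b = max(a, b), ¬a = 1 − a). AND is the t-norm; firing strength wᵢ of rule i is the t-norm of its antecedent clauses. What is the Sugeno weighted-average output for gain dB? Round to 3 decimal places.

34.150

R1 (z=53.0): tight=0.30, low=0.94; AND[min(a, b)] → w = 0.30
R2 (z=4.0): medium=0.35, tight=0.30, loud=0.40; AND[min(a, b)] → w = 0.30
R3 (z=40.0): tight=0.30, ¬medium=1−0.35=0.65; AND[min(a, b)] → w = 0.30
R4 (z=39.6): low=0.94, tight=0.30, loud=0.40; AND[min(a, b)] → w = 0.30
Weighted average = (0.30·53.0 + 0.30·4.0 + 0.30·40.0 + 0.30·39.6) / (0.30 + 0.30 + 0.30 + 0.30)
  = 40.9800 / 1.2000 = 34.150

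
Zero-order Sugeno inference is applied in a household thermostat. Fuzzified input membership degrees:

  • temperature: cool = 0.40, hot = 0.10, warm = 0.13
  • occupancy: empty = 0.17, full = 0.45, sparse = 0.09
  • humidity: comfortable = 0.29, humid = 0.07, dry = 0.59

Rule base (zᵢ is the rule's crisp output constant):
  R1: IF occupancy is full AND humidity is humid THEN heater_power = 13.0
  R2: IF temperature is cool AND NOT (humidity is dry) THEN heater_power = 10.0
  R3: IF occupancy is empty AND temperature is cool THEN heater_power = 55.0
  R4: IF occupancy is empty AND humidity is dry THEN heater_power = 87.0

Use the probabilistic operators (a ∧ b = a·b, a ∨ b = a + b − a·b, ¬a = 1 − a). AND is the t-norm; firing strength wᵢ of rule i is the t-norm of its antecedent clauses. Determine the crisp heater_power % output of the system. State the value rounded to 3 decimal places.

R1 (z=13.0): full=0.45, humid=0.07; AND[a·b] → w = 0.0315
R2 (z=10.0): cool=0.40, ¬dry=1−0.59=0.41; AND[a·b] → w = 0.1640
R3 (z=55.0): empty=0.17, cool=0.40; AND[a·b] → w = 0.0680
R4 (z=87.0): empty=0.17, dry=0.59; AND[a·b] → w = 0.1003
Weighted average = (0.0315·13.0 + 0.1640·10.0 + 0.0680·55.0 + 0.1003·87.0) / (0.0315 + 0.1640 + 0.0680 + 0.1003)
  = 14.5156 / 0.3638 = 39.900

39.900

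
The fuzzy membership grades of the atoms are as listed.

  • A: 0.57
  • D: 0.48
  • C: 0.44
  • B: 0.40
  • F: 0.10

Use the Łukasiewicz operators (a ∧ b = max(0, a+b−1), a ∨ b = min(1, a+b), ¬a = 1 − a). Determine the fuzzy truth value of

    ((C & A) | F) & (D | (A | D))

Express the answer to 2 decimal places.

C & A = max(0, a+b−1) on (0.44, 0.57) = 0.01
(C & A) | F = min(1, a+b) on (0.01, 0.10) = 0.11
A | D = min(1, a+b) on (0.57, 0.48) = 1.00
D | (A | D) = min(1, a+b) on (0.48, 1.00) = 1.00
((C & A) | F) & (D | (A | D)) = max(0, a+b−1) on (0.11, 1.00) = 0.11

0.11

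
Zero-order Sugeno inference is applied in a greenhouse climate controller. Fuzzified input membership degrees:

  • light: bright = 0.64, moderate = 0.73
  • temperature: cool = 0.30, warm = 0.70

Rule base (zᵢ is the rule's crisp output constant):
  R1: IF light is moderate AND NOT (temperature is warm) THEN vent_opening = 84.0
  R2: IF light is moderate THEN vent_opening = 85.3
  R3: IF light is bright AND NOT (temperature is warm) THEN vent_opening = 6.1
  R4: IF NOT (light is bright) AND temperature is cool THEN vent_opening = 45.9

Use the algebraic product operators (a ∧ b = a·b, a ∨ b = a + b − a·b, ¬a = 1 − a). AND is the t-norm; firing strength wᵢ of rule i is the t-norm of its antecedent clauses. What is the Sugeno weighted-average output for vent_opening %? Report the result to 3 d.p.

69.490

R1 (z=84.0): moderate=0.73, ¬warm=1−0.70=0.30; AND[a·b] → w = 0.2190
R2 (z=85.3): moderate=0.73 → w = 0.7300
R3 (z=6.1): bright=0.64, ¬warm=1−0.70=0.30; AND[a·b] → w = 0.1920
R4 (z=45.9): ¬bright=1−0.64=0.36, cool=0.30; AND[a·b] → w = 0.1080
Weighted average = (0.2190·84.0 + 0.7300·85.3 + 0.1920·6.1 + 0.1080·45.9) / (0.2190 + 0.7300 + 0.1920 + 0.1080)
  = 86.7934 / 1.2490 = 69.490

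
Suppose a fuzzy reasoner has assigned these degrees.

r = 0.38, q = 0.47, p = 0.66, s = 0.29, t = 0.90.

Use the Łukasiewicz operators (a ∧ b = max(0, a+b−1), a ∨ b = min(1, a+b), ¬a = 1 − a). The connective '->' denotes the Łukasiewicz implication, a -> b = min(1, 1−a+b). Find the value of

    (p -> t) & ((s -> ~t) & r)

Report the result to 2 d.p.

p -> t  [Łukasiewicz: min(1, 1−a+b)] with a=0.66, b=0.90 → 1.00
~t = 1 − 0.90 = 0.10
s -> ~t  [Łukasiewicz: min(1, 1−a+b)] with a=0.29, b=0.10 → 0.81
(s -> ~t) & r = max(0, a+b−1) on (0.81, 0.38) = 0.19
(p -> t) & ((s -> ~t) & r) = max(0, a+b−1) on (1.00, 0.19) = 0.19

0.19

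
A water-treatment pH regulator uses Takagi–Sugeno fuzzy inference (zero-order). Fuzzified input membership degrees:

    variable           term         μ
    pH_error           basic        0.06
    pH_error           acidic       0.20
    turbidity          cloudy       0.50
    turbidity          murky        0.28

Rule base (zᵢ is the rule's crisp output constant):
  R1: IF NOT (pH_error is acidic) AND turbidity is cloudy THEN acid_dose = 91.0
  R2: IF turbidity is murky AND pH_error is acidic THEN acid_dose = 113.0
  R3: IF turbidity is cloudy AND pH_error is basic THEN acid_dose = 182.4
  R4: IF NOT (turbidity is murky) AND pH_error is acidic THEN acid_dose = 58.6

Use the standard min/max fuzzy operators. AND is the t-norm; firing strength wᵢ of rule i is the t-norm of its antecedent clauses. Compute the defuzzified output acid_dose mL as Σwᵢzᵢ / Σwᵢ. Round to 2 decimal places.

94.55

R1 (z=91.0): ¬acidic=1−0.20=0.80, cloudy=0.50; AND[min(a, b)] → w = 0.50
R2 (z=113.0): murky=0.28, acidic=0.20; AND[min(a, b)] → w = 0.20
R3 (z=182.4): cloudy=0.50, basic=0.06; AND[min(a, b)] → w = 0.06
R4 (z=58.6): ¬murky=1−0.28=0.72, acidic=0.20; AND[min(a, b)] → w = 0.20
Weighted average = (0.50·91.0 + 0.20·113.0 + 0.06·182.4 + 0.20·58.6) / (0.50 + 0.20 + 0.06 + 0.20)
  = 90.7640 / 0.9600 = 94.55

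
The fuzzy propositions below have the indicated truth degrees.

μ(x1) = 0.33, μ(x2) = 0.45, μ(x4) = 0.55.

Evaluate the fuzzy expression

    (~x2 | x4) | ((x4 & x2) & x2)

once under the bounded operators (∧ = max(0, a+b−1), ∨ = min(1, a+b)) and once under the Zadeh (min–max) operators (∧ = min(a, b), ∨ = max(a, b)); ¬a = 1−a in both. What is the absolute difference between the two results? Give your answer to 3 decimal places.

0.450

Under bounded:
  ~x2 = 1 − 0.45 = 0.55
  ~x2 | x4 = min(1, a+b) on (0.55, 0.55) = 1.00
  x4 & x2 = max(0, a+b−1) on (0.55, 0.45) = 0.00
  (x4 & x2) & x2 = max(0, a+b−1) on (0.00, 0.45) = 0.00
  (~x2 | x4) | ((x4 & x2) & x2) = min(1, a+b) on (1.00, 0.00) = 1.00
  → value = 1.0000
Under Zadeh (min–max):
  ~x2 = 1 − 0.45 = 0.55
  ~x2 | x4 = max(a, b) on (0.55, 0.55) = 0.55
  x4 & x2 = min(a, b) on (0.55, 0.45) = 0.45
  (x4 & x2) & x2 = min(a, b) on (0.45, 0.45) = 0.45
  (~x2 | x4) | ((x4 & x2) & x2) = max(a, b) on (0.55, 0.45) = 0.55
  → value = 0.5500
|1.0000 − 0.5500| = 0.450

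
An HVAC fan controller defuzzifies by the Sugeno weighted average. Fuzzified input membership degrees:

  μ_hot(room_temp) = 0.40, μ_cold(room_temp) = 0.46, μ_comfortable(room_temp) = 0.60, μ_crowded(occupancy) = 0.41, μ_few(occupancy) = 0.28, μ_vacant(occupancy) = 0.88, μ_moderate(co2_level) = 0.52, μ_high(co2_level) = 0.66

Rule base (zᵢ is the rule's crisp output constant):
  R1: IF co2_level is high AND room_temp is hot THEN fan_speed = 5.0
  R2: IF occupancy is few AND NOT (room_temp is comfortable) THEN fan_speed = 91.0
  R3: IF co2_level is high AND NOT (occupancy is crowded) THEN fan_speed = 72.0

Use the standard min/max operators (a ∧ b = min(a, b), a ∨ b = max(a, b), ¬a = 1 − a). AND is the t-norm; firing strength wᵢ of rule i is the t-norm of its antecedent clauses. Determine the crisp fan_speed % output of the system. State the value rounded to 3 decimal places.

R1 (z=5.0): high=0.66, hot=0.40; AND[min(a, b)] → w = 0.40
R2 (z=91.0): few=0.28, ¬comfortable=1−0.60=0.40; AND[min(a, b)] → w = 0.28
R3 (z=72.0): high=0.66, ¬crowded=1−0.41=0.59; AND[min(a, b)] → w = 0.59
Weighted average = (0.40·5.0 + 0.28·91.0 + 0.59·72.0) / (0.40 + 0.28 + 0.59)
  = 69.9600 / 1.2700 = 55.087

55.087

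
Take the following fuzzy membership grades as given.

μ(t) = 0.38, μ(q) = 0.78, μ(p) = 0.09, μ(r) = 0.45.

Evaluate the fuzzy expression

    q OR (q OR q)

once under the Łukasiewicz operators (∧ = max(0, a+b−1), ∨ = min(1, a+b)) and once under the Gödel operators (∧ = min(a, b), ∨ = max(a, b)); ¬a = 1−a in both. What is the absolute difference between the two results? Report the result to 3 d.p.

0.220

Under Łukasiewicz:
  q OR q = min(1, a+b) on (0.78, 0.78) = 1.00
  q OR (q OR q) = min(1, a+b) on (0.78, 1.00) = 1.00
  → value = 1.0000
Under Gödel:
  q OR q = max(a, b) on (0.78, 0.78) = 0.78
  q OR (q OR q) = max(a, b) on (0.78, 0.78) = 0.78
  → value = 0.7800
|1.0000 − 0.7800| = 0.220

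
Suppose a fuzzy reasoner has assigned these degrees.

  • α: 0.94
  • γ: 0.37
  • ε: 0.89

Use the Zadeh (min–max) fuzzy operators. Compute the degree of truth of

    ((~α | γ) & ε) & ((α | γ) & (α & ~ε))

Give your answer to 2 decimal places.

0.11

~α = 1 − 0.94 = 0.06
~α | γ = max(a, b) on (0.06, 0.37) = 0.37
(~α | γ) & ε = min(a, b) on (0.37, 0.89) = 0.37
α | γ = max(a, b) on (0.94, 0.37) = 0.94
~ε = 1 − 0.89 = 0.11
α & ~ε = min(a, b) on (0.94, 0.11) = 0.11
(α | γ) & (α & ~ε) = min(a, b) on (0.94, 0.11) = 0.11
((~α | γ) & ε) & ((α | γ) & (α & ~ε)) = min(a, b) on (0.37, 0.11) = 0.11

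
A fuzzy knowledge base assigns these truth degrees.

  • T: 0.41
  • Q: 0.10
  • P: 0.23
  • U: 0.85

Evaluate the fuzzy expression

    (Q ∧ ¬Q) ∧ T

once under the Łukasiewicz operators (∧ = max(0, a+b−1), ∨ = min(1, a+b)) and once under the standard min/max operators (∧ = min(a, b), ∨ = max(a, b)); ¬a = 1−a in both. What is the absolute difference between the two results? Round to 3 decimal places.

0.100

Under Łukasiewicz:
  ¬Q = 1 − 0.10 = 0.90
  Q ∧ ¬Q = max(0, a+b−1) on (0.10, 0.90) = 0.00
  (Q ∧ ¬Q) ∧ T = max(0, a+b−1) on (0.00, 0.41) = 0.00
  → value = 0.0000
Under standard min/max:
  ¬Q = 1 − 0.10 = 0.90
  Q ∧ ¬Q = min(a, b) on (0.10, 0.90) = 0.10
  (Q ∧ ¬Q) ∧ T = min(a, b) on (0.10, 0.41) = 0.10
  → value = 0.1000
|0.0000 − 0.1000| = 0.100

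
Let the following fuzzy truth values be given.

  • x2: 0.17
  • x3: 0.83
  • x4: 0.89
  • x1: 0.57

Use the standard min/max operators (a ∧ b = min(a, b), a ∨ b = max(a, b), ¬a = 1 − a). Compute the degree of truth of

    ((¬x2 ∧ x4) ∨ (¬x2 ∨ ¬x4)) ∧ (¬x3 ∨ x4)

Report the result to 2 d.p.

0.83

¬x2 = 1 − 0.17 = 0.83
¬x2 ∧ x4 = min(a, b) on (0.83, 0.89) = 0.83
¬x2 = 1 − 0.17 = 0.83
¬x4 = 1 − 0.89 = 0.11
¬x2 ∨ ¬x4 = max(a, b) on (0.83, 0.11) = 0.83
(¬x2 ∧ x4) ∨ (¬x2 ∨ ¬x4) = max(a, b) on (0.83, 0.83) = 0.83
¬x3 = 1 − 0.83 = 0.17
¬x3 ∨ x4 = max(a, b) on (0.17, 0.89) = 0.89
((¬x2 ∧ x4) ∨ (¬x2 ∨ ¬x4)) ∧ (¬x3 ∨ x4) = min(a, b) on (0.83, 0.89) = 0.83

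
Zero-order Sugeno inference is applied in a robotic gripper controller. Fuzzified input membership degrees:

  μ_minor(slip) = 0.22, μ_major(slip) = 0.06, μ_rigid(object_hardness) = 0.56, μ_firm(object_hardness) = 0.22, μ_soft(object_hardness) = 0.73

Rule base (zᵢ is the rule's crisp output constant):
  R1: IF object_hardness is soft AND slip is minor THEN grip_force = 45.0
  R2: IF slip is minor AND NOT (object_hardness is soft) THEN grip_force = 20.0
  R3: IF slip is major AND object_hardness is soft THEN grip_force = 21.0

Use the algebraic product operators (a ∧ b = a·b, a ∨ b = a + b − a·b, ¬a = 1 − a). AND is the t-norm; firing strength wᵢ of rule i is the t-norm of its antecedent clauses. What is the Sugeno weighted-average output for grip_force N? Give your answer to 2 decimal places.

R1 (z=45.0): soft=0.73, minor=0.22; AND[a·b] → w = 0.1606
R2 (z=20.0): minor=0.22, ¬soft=1−0.73=0.27; AND[a·b] → w = 0.0594
R3 (z=21.0): major=0.06, soft=0.73; AND[a·b] → w = 0.0438
Weighted average = (0.1606·45.0 + 0.0594·20.0 + 0.0438·21.0) / (0.1606 + 0.0594 + 0.0438)
  = 9.3348 / 0.2638 = 35.39

35.39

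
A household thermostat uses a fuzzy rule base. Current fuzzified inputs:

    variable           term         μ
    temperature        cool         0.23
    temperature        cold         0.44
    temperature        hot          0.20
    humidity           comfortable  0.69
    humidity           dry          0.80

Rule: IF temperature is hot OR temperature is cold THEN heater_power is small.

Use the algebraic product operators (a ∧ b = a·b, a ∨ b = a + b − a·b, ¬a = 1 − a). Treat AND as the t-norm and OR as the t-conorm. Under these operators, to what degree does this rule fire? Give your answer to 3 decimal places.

firing strength: hot=0.20, cold=0.44; OR[a + b − a·b] → w = 0.5520

0.552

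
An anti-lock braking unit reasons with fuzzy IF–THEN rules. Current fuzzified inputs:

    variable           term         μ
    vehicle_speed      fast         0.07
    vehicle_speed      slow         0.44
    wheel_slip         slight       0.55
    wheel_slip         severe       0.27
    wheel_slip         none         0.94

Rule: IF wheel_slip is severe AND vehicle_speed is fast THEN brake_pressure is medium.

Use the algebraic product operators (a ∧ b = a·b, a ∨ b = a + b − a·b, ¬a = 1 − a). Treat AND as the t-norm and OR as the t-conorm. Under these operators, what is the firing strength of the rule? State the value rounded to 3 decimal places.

firing strength: severe=0.27, fast=0.07; AND[a·b] → w = 0.0189

0.019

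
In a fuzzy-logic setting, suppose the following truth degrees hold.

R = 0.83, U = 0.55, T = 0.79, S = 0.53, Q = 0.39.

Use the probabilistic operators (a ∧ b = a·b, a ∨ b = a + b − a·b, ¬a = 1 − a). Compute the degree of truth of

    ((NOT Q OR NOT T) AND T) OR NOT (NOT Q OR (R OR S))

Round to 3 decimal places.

NOT Q = 1 − 0.3900 = 0.6100
NOT T = 1 − 0.7900 = 0.2100
NOT Q OR NOT T = a + b − a·b on (0.6100, 0.2100) = 0.6919
(NOT Q OR NOT T) AND T = a·b on (0.6919, 0.7900) = 0.5466
NOT Q = 1 − 0.3900 = 0.6100
R OR S = a + b − a·b on (0.8300, 0.5300) = 0.9201
NOT Q OR (R OR S) = a + b − a·b on (0.6100, 0.9201) = 0.9688
NOT (NOT Q OR (R OR S)) = 1 − 0.9688 = 0.0312
((NOT Q OR NOT T) AND T) OR NOT (NOT Q OR (R OR S)) = a + b − a·b on (0.5466, 0.0312) = 0.5607

0.561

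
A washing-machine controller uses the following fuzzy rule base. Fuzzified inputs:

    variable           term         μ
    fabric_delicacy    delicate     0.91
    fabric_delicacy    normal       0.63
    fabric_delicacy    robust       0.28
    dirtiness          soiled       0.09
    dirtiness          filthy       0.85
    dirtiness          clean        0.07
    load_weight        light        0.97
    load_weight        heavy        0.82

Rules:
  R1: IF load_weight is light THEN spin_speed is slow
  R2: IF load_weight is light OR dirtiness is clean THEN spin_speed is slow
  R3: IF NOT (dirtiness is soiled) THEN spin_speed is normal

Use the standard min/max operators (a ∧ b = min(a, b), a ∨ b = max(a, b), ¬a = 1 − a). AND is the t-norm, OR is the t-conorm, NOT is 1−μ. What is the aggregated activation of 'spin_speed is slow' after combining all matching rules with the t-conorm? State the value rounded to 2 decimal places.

0.97

R1: light=0.97 → w = 0.97
R2: light=0.97, clean=0.07; OR[max(a, b)] → w = 0.97
R3: ¬soiled=1−0.09=0.91 → w = 0.91
Rules with consequent 'slow': {R1, R2} → strengths 0.97, 0.97
Aggregate via t-conorm [max(a, b)]: 0.97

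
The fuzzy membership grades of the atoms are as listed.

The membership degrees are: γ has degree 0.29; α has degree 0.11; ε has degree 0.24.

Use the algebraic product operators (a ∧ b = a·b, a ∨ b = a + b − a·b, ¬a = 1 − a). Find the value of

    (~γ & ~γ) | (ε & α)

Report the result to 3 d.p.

0.517

~γ = 1 − 0.2900 = 0.7100
~γ = 1 − 0.2900 = 0.7100
~γ & ~γ = a·b on (0.7100, 0.7100) = 0.5041
ε & α = a·b on (0.2400, 0.1100) = 0.0264
(~γ & ~γ) | (ε & α) = a + b − a·b on (0.5041, 0.0264) = 0.5172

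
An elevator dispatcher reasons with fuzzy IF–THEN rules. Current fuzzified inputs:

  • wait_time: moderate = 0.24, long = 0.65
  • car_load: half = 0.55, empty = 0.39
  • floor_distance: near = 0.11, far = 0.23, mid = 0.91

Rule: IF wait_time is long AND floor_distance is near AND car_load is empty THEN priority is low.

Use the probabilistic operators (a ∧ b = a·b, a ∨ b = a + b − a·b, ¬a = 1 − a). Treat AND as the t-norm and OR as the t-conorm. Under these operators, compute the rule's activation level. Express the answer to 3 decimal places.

0.028

firing strength: long=0.65, near=0.11, empty=0.39; AND[a·b] → w = 0.0279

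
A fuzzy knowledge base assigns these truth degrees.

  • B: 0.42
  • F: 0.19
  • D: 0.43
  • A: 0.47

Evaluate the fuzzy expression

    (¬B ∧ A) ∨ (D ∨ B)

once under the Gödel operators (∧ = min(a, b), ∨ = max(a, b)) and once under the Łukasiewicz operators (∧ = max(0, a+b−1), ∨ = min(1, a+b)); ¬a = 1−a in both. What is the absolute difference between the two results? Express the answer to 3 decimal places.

Under Gödel:
  ¬B = 1 − 0.42 = 0.58
  ¬B ∧ A = min(a, b) on (0.58, 0.47) = 0.47
  D ∨ B = max(a, b) on (0.43, 0.42) = 0.43
  (¬B ∧ A) ∨ (D ∨ B) = max(a, b) on (0.47, 0.43) = 0.47
  → value = 0.4700
Under Łukasiewicz:
  ¬B = 1 − 0.42 = 0.58
  ¬B ∧ A = max(0, a+b−1) on (0.58, 0.47) = 0.05
  D ∨ B = min(1, a+b) on (0.43, 0.42) = 0.85
  (¬B ∧ A) ∨ (D ∨ B) = min(1, a+b) on (0.05, 0.85) = 0.90
  → value = 0.9000
|0.4700 − 0.9000| = 0.430

0.430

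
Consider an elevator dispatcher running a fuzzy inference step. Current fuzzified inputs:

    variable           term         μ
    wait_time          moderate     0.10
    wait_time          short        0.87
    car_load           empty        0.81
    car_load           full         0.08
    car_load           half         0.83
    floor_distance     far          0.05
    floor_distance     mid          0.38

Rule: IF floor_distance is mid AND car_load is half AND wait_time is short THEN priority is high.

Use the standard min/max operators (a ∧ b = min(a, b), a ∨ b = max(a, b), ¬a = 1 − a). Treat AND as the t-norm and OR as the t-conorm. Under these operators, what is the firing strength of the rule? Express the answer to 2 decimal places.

0.38

firing strength: mid=0.38, half=0.83, short=0.87; AND[min(a, b)] → w = 0.38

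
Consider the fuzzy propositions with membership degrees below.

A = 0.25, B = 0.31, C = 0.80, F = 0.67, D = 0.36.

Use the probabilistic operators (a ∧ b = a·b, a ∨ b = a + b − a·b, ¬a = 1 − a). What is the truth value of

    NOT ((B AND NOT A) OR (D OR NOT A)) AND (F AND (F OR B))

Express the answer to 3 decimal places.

NOT A = 1 − 0.2500 = 0.7500
B AND NOT A = a·b on (0.3100, 0.7500) = 0.2325
NOT A = 1 − 0.2500 = 0.7500
D OR NOT A = a + b − a·b on (0.3600, 0.7500) = 0.8400
(B AND NOT A) OR (D OR NOT A) = a + b − a·b on (0.2325, 0.8400) = 0.8772
NOT ((B AND NOT A) OR (D OR NOT A)) = 1 − 0.8772 = 0.1228
F OR B = a + b − a·b on (0.6700, 0.3100) = 0.7723
F AND (F OR B) = a·b on (0.6700, 0.7723) = 0.5174
NOT ((B AND NOT A) OR (D OR NOT A)) AND (F AND (F OR B)) = a·b on (0.1228, 0.5174) = 0.0635

0.064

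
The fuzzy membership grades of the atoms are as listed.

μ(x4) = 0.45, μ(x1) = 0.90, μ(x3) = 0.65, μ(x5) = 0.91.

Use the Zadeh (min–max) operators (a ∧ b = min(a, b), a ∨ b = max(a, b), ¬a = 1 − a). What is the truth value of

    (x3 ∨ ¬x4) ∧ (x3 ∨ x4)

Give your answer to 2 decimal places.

0.65

¬x4 = 1 − 0.45 = 0.55
x3 ∨ ¬x4 = max(a, b) on (0.65, 0.55) = 0.65
x3 ∨ x4 = max(a, b) on (0.65, 0.45) = 0.65
(x3 ∨ ¬x4) ∧ (x3 ∨ x4) = min(a, b) on (0.65, 0.65) = 0.65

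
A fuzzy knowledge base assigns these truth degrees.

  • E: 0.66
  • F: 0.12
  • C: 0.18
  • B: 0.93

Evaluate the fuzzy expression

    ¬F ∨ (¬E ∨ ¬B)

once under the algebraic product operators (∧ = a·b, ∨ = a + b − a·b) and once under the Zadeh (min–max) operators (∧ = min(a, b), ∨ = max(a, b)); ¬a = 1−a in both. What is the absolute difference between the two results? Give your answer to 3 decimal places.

0.046

Under algebraic product:
  ¬F = 1 − 0.1200 = 0.8800
  ¬E = 1 − 0.6600 = 0.3400
  ¬B = 1 − 0.9300 = 0.0700
  ¬E ∨ ¬B = a + b − a·b on (0.3400, 0.0700) = 0.3862
  ¬F ∨ (¬E ∨ ¬B) = a + b − a·b on (0.8800, 0.3862) = 0.9263
  → value = 0.9263
Under Zadeh (min–max):
  ¬F = 1 − 0.12 = 0.88
  ¬E = 1 − 0.66 = 0.34
  ¬B = 1 − 0.93 = 0.07
  ¬E ∨ ¬B = max(a, b) on (0.34, 0.07) = 0.34
  ¬F ∨ (¬E ∨ ¬B) = max(a, b) on (0.88, 0.34) = 0.88
  → value = 0.8800
|0.9263 − 0.8800| = 0.046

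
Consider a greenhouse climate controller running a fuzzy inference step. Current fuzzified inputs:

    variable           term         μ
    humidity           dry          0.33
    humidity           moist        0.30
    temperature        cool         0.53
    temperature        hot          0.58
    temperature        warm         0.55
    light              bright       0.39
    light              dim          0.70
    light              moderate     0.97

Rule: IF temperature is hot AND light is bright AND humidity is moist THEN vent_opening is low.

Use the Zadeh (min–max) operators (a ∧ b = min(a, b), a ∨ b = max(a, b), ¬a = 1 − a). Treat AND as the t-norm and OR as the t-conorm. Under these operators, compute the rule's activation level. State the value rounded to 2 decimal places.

0.30

firing strength: hot=0.58, bright=0.39, moist=0.30; AND[min(a, b)] → w = 0.30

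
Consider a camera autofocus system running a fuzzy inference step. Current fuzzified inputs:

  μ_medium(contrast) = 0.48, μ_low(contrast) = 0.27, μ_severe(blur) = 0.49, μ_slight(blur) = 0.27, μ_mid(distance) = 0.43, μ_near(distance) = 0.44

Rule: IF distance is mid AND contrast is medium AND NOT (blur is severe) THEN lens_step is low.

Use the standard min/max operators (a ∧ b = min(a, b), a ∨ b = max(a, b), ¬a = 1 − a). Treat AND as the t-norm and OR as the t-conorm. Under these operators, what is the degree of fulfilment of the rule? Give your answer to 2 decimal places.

firing strength: mid=0.43, medium=0.48, ¬severe=1−0.49=0.51; AND[min(a, b)] → w = 0.43

0.43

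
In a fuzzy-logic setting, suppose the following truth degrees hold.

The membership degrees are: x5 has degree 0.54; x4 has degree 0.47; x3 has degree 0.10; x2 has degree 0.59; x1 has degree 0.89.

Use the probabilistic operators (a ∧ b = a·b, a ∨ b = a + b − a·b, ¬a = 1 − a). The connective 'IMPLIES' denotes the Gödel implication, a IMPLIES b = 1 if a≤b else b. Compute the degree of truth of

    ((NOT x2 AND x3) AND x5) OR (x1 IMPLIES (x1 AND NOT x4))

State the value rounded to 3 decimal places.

0.483

NOT x2 = 1 − 0.5900 = 0.4100
NOT x2 AND x3 = a·b on (0.4100, 0.1000) = 0.0410
(NOT x2 AND x3) AND x5 = a·b on (0.0410, 0.5400) = 0.0221
NOT x4 = 1 − 0.4700 = 0.5300
x1 AND NOT x4 = a·b on (0.8900, 0.5300) = 0.4717
x1 IMPLIES (x1 AND NOT x4)  [Gödel: 1 if a≤b else b] with a=0.8900, b=0.4717 → 0.4717
((NOT x2 AND x3) AND x5) OR (x1 IMPLIES (x1 AND NOT x4)) = a + b − a·b on (0.0221, 0.4717) = 0.4834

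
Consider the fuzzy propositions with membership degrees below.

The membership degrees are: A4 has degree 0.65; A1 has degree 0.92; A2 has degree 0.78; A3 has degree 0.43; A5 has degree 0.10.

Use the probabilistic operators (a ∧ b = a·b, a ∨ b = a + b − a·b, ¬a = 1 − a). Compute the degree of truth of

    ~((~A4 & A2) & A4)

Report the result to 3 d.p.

~A4 = 1 − 0.6500 = 0.3500
~A4 & A2 = a·b on (0.3500, 0.7800) = 0.2730
(~A4 & A2) & A4 = a·b on (0.2730, 0.6500) = 0.1774
~((~A4 & A2) & A4) = 1 − 0.1774 = 0.8226

0.823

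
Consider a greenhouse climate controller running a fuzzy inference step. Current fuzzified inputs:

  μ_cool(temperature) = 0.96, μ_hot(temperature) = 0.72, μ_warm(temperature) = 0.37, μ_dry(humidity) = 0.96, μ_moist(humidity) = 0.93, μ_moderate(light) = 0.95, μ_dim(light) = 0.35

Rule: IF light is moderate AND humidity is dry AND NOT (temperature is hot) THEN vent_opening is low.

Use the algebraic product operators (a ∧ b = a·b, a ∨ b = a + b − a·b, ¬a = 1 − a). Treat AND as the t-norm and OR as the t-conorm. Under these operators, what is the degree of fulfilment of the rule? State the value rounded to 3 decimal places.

firing strength: moderate=0.95, dry=0.96, ¬hot=1−0.72=0.28; AND[a·b] → w = 0.2554

0.255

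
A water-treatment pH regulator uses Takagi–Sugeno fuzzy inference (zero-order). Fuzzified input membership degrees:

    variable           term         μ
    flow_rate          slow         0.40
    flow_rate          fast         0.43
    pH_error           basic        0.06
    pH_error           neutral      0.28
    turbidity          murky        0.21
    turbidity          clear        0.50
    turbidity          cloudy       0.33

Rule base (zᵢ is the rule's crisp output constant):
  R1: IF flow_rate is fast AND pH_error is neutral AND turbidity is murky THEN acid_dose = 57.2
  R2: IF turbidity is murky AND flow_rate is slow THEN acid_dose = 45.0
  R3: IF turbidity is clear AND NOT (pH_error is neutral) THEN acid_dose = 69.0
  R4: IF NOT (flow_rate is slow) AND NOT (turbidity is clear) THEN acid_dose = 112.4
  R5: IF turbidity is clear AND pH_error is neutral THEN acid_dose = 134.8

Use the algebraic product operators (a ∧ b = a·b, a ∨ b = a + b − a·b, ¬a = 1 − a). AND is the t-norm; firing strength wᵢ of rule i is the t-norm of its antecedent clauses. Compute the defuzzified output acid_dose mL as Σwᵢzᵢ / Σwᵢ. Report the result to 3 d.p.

R1 (z=57.2): fast=0.43, neutral=0.28, murky=0.21; AND[a·b] → w = 0.0253
R2 (z=45.0): murky=0.21, slow=0.40; AND[a·b] → w = 0.0840
R3 (z=69.0): clear=0.50, ¬neutral=1−0.28=0.72; AND[a·b] → w = 0.3600
R4 (z=112.4): ¬slow=1−0.40=0.60, ¬clear=1−0.50=0.50; AND[a·b] → w = 0.3000
R5 (z=134.8): clear=0.50, neutral=0.28; AND[a·b] → w = 0.1400
Weighted average = (0.0253·57.2 + 0.0840·45.0 + 0.3600·69.0 + 0.3000·112.4 + 0.1400·134.8) / (0.0253 + 0.0840 + 0.3600 + 0.3000 + 0.1400)
  = 82.6582 / 0.9093 = 90.905

90.905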